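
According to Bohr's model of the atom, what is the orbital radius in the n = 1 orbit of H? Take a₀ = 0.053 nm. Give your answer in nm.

r_n = n²a₀/Z = 1² × 0.053 / 1
    = 1 × 0.053 / 1 = 0.053 nm

0.053 nm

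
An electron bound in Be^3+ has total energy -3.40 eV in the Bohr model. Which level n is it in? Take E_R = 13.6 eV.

8

E_n = −E_R Z²/n² ⇒ n² = E_R Z²/(−E_n) = 13.6 × 4² / 3.40 ≈ 64.00
n = 8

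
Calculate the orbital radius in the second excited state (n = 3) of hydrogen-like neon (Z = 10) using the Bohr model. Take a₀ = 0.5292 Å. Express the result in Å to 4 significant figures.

0.4763 Å

r_n = n²a₀/Z = 3² × 0.5292 / 10
    = 9 × 0.5292 / 10 = 0.4763 Å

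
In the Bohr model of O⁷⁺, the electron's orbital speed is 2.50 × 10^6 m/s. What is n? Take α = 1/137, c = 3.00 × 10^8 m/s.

v_n = Zαc/n ⇒ n = Zαc/v = 8 × 0.00730 × 3.00 × 10^8 / 2.50 × 10^6 ≈ 7.01
n = 7

7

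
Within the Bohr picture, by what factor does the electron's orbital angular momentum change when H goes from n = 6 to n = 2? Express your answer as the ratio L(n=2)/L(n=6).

L = nℏ depends only on n, so L ∝ n.
L(n=2)/L(n=6) = (2/6)^1 = 1/3

1/3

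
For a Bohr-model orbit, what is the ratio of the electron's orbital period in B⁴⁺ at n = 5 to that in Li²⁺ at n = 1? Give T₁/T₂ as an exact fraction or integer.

T ∝ Z^-2 · n^3
T₁/T₂ = (5/3)^-2 · (5/1)^3 = 45

45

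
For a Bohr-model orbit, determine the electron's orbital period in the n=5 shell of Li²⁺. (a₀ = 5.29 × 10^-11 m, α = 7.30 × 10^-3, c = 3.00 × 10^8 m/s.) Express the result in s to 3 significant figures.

r = n²a₀/Z = 5²·5.29 × 10^-11/3 = 4.41 × 10^-10 m
v = Zαc/n = 3·0.00730·3.00 × 10^8/5 = 1.31 × 10^6 m/s
T = 2πr/v = 2.11 × 10^-15 s

2.11 × 10^-15 s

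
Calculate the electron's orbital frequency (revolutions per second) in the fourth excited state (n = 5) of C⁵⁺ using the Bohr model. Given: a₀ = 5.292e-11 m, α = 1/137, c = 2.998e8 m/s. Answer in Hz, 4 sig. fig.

r = n²a₀/Z = 2.205e-10 m, v = Zαc/n = 2.626e6 m/s
f = v/(2πr) = 1.895e15 Hz

1.895e15 Hz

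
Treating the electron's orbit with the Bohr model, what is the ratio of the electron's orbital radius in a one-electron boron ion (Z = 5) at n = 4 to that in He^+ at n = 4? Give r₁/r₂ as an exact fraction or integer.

r ∝ Z^-1 · n^2
r₁/r₂ = (5/2)^-1 · (4/4)^2 = 2/5

2/5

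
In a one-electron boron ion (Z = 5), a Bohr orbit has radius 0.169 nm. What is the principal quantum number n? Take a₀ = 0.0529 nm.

4

r_n = n²a₀/Z ⇒ n² = rZ/a₀ = 0.169 × 5 / 0.0529 ≈ 15.97
n = 4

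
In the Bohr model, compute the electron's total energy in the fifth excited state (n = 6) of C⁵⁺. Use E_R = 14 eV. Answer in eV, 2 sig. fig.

-14 eV

E_n = −E_R·Z²/n² = −14 × 6²/6² = -14 eV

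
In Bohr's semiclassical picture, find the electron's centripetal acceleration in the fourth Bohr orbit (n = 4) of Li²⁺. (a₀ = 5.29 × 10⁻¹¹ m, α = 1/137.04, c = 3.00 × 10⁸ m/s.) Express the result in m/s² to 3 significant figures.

r = n²a₀/Z = 2.82 × 10⁻¹⁰ m, v = Zαc/n = 1.64 × 10⁶ m/s
a = v²/r = (1.64 × 10⁶)² / 2.82 × 10⁻¹⁰ = 9.55 × 10²¹ m/s²

9.55 × 10²¹ m/s²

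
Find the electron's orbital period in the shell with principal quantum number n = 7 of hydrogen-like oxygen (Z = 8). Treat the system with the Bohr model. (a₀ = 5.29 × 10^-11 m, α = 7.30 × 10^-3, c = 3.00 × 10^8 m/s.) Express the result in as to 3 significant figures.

r = n²a₀/Z = 7²·5.29 × 10^-11/8 = 3.24 × 10^-10 m
v = Zαc/n = 8·0.00730·3.00 × 10^8/7 = 2.50 × 10^6 m/s
T = 2πr/v = 8.13 × 10^-16 s = 813 as

813 as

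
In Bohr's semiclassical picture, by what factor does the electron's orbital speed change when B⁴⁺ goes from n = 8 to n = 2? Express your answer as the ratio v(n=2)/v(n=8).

v ∝ Z^1 · n^-1; with Z fixed, v ∝ n^-1.
v(n=2)/v(n=8) = (2/8)^-1 = 4

4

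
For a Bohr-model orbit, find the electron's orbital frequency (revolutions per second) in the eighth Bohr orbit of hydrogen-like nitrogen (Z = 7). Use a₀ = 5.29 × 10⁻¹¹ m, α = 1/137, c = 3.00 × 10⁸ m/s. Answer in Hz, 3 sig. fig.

6.31 × 10¹⁴ Hz

r = n²a₀/Z = 4.84 × 10⁻¹⁰ m, v = Zαc/n = 1.92 × 10⁶ m/s
f = v/(2πr) = 6.31 × 10¹⁴ Hz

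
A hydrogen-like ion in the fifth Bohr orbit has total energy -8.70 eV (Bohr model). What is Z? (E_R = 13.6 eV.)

E_n = −E_R Z²/n² ⇒ Z² = −E_n n²/E_R = 8.70 × 5² / 13.6 ≈ 15.99
Z = 4

4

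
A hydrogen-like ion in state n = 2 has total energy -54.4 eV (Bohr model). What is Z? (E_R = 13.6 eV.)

4

E_n = −E_R Z²/n² ⇒ Z² = −E_n n²/E_R = 54.4 × 2² / 13.6 ≈ 16.00
Z = 4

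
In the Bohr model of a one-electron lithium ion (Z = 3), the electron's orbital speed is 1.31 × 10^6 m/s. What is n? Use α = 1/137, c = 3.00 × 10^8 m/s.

5

v_n = Zαc/n ⇒ n = Zαc/v = 3 × 0.00730 × 3.00 × 10^8 / 1.31 × 10^6 ≈ 5.01
n = 5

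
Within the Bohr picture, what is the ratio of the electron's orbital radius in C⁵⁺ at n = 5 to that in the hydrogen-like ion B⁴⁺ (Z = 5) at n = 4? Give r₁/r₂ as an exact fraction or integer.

125/96

r ∝ Z^-1 · n^2
r₁/r₂ = (6/5)^-1 · (5/4)^2 = 125/96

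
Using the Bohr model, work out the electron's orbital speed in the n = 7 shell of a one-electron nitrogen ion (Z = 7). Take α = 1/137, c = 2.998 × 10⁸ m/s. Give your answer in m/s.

2.188 × 10⁶ m/s

v_n = Zαc/n = 7 × 0.007299 × 2.998 × 10⁸ / 7
    = 2.188 × 10⁶ m/s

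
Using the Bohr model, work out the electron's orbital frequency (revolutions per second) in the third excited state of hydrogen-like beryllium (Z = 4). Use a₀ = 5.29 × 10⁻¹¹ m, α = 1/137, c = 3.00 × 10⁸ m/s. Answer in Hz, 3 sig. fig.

1.65 × 10¹⁵ Hz

r = n²a₀/Z = 2.12 × 10⁻¹⁰ m, v = Zαc/n = 2.19 × 10⁶ m/s
f = v/(2πr) = 1.65 × 10¹⁵ Hz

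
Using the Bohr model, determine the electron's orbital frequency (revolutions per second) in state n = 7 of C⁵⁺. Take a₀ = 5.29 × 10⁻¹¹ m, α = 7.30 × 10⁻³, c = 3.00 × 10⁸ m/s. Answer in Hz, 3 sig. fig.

r = n²a₀/Z = 4.32 × 10⁻¹⁰ m, v = Zαc/n = 1.88 × 10⁶ m/s
f = v/(2πr) = 6.92 × 10¹⁴ Hz

6.92 × 10¹⁴ Hz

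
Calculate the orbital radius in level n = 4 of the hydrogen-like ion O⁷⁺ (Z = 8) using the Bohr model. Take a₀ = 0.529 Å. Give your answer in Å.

r_n = n²a₀/Z = 4² × 0.529 / 8
    = 16 × 0.529 / 8 = 1.06 Å

1.06 Å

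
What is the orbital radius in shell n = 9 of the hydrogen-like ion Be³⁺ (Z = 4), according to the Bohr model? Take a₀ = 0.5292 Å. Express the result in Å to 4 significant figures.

10.72 Å

r_n = n²a₀/Z = 9² × 0.5292 / 4
    = 81 × 0.5292 / 4 = 10.72 Å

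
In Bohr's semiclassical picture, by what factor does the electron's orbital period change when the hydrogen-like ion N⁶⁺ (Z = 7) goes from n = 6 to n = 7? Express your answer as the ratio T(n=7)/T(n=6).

343/216

T ∝ Z^-2 · n^3; with Z fixed, T ∝ n^3.
T(n=7)/T(n=6) = (7/6)^3 = 343/216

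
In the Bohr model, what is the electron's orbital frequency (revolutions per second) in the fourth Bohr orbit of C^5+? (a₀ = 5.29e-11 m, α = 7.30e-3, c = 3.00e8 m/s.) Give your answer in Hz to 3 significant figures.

3.71e15 Hz

r = n²a₀/Z = 1.41e-10 m, v = Zαc/n = 3.29e6 m/s
f = v/(2πr) = 3.71e15 Hz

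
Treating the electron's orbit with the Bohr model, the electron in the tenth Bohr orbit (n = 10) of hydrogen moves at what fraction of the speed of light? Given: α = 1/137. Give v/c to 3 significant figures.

v_n = Zαc/n, so v/c = Zα/n = 1 × 0.00730 / 10 = 0.000730

0.000730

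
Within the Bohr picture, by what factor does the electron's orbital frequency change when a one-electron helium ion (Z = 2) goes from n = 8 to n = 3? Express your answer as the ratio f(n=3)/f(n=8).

512/27

f ∝ Z^2 · n^-3; with Z fixed, f ∝ n^-3.
f(n=3)/f(n=8) = (3/8)^-3 = 512/27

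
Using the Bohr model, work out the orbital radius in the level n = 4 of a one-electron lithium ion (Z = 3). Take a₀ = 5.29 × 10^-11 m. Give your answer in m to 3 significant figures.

2.82 × 10^-10 m

r_n = n²a₀/Z = 4² × 5.29 × 10^-11 / 3
    = 16 × 5.29 × 10^-11 / 3 = 2.82 × 10^-10 m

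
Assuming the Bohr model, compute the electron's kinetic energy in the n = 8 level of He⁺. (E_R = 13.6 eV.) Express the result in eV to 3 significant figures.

0.850 eV

For a Coulomb orbit the virial theorem gives K = −E_n.
E_n = −E_R·Z²/n², so K = E_R·Z²/n² = 13.6 × 2²/8² = 0.850 eV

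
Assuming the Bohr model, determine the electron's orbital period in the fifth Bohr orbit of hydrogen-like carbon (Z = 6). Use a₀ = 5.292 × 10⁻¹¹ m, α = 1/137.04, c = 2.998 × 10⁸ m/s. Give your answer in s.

r = n²a₀/Z = 5²·5.292 × 10⁻¹¹/6 = 2.205 × 10⁻¹⁰ m
v = Zαc/n = 6·0.007297·2.998 × 10⁸/5 = 2.625 × 10⁶ m/s
T = 2πr/v = 5.277 × 10⁻¹⁶ s

5.277 × 10⁻¹⁶ s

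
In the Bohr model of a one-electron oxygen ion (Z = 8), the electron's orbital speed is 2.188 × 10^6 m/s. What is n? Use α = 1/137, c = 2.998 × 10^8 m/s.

v_n = Zαc/n ⇒ n = Zαc/v = 8 × 0.007299 × 2.998 × 10^8 / 2.188 × 10^6 ≈ 8.00
n = 8

8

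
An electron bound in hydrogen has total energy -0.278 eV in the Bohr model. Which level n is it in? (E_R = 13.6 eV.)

7

E_n = −E_R Z²/n² ⇒ n² = E_R Z²/(−E_n) = 13.6 × 1² / 0.278 ≈ 48.92
n = 7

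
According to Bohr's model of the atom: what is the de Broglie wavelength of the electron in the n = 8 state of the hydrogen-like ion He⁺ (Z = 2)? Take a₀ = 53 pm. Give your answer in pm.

1300 pm

The Bohr quantisation condition is nλ = 2πr_n.
r_n = n²a₀/Z = 1700 pm
λ = 2πr_n/n = 2π·1700/8 = 1300 pm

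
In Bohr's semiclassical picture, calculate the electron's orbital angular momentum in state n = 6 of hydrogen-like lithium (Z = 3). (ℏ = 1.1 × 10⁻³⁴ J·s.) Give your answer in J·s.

L_n = nℏ = 6 × 1.1 × 10⁻³⁴ = 6.6 × 10⁻³⁴ J·s

6.6 × 10⁻³⁴ J·s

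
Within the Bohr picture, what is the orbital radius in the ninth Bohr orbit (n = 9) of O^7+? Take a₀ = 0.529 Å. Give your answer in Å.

r_n = n²a₀/Z = 9² × 0.529 / 8
    = 81 × 0.529 / 8 = 5.36 Å

5.36 Å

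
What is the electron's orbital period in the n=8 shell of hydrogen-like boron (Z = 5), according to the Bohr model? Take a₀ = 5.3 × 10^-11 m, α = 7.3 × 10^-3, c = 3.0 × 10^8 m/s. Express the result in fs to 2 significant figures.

3.1 fs

r = n²a₀/Z = 8²·5.3 × 10^-11/5 = 6.8 × 10^-10 m
v = Zαc/n = 5·0.0073·3.0 × 10^8/8 = 1.4 × 10^6 m/s
T = 2πr/v = 3.1 × 10^-15 s = 3.1 fs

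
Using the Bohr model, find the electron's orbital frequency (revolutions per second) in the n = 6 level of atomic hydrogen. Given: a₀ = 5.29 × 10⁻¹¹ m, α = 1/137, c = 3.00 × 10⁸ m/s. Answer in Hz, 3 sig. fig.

r = n²a₀/Z = 1.90 × 10⁻⁹ m, v = Zαc/n = 3.65 × 10⁵ m/s
f = v/(2πr) = 3.05 × 10¹³ Hz

3.05 × 10¹³ Hz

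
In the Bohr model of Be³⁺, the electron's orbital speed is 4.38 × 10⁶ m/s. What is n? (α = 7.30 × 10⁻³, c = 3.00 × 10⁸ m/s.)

v_n = Zαc/n ⇒ n = Zαc/v = 4 × 0.00730 × 3.00 × 10⁸ / 4.38 × 10⁶ ≈ 2.00
n = 2

2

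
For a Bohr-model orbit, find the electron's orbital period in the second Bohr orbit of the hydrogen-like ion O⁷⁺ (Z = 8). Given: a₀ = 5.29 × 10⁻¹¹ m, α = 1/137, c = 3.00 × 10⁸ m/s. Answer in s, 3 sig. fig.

r = n²a₀/Z = 2²·5.29 × 10⁻¹¹/8 = 2.65 × 10⁻¹¹ m
v = Zαc/n = 8·0.00730·3.00 × 10⁸/2 = 8.76 × 10⁶ m/s
T = 2πr/v = 1.90 × 10⁻¹⁷ s

1.90 × 10⁻¹⁷ s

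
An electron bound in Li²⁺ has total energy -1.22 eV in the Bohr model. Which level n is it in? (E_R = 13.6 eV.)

10

E_n = −E_R Z²/n² ⇒ n² = E_R Z²/(−E_n) = 13.6 × 3² / 1.22 ≈ 100.33
n = 10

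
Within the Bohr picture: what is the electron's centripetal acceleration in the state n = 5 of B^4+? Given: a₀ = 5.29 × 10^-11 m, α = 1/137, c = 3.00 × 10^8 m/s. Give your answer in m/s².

1.81 × 10^22 m/s²

r = n²a₀/Z = 2.64 × 10^-10 m, v = Zαc/n = 2.19 × 10^6 m/s
a = v²/r = (2.19 × 10^6)² / 2.64 × 10^-10 = 1.81 × 10^22 m/s²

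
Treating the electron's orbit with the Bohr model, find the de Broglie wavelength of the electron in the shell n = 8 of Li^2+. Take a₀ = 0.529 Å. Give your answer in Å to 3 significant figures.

The Bohr quantisation condition is nλ = 2πr_n.
r_n = n²a₀/Z = 11.3 Å
λ = 2πr_n/n = 2π·11.3/8 = 8.86 Å

8.86 Å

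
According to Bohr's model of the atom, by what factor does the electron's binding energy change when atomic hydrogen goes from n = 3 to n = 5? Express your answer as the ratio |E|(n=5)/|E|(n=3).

|E| ∝ Z^2 · n^-2; with Z fixed, |E| ∝ n^-2.
|E|(n=5)/|E|(n=3) = (5/3)^-2 = 9/25

9/25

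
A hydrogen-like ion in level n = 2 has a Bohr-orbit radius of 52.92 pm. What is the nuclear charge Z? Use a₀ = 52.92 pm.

4

r_n = n²a₀/Z ⇒ Z = n²a₀/r = 2² × 52.92 / 52.92 ≈ 4.00
Z = 4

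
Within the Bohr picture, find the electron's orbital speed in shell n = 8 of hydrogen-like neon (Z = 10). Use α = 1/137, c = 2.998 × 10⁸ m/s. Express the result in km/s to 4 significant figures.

v_n = Zαc/n = 10 × 0.007299 × 2.998 × 10⁸ / 8
    = 2735 km/s

2735 km/s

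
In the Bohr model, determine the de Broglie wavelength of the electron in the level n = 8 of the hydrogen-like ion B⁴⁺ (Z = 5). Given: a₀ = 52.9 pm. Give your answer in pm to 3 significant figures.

532 pm

The Bohr quantisation condition is nλ = 2πr_n.
r_n = n²a₀/Z = 677 pm
λ = 2πr_n/n = 2π·677/8 = 532 pm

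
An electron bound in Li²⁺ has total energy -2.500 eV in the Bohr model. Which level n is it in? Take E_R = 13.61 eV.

E_n = −E_R Z²/n² ⇒ n² = E_R Z²/(−E_n) = 13.61 × 3² / 2.500 ≈ 49.00
n = 7

7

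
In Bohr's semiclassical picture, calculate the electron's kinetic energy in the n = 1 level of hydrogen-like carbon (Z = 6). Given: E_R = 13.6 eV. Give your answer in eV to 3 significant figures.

For a Coulomb orbit the virial theorem gives K = −E_n.
E_n = −E_R·Z²/n², so K = E_R·Z²/n² = 13.6 × 6²/1² = 490 eV

490 eV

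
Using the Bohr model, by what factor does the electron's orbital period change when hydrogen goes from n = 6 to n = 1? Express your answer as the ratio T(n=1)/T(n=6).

T ∝ Z^-2 · n^3; with Z fixed, T ∝ n^3.
T(n=1)/T(n=6) = (1/6)^3 = 1/216

1/216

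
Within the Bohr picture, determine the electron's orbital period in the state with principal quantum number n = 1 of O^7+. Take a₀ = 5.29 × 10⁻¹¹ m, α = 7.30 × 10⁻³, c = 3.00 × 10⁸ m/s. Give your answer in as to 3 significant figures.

2.37 as

r = n²a₀/Z = 1²·5.29 × 10⁻¹¹/8 = 6.61 × 10⁻¹² m
v = Zαc/n = 8·0.00730·3.00 × 10⁸/1 = 1.75 × 10⁷ m/s
T = 2πr/v = 2.37 × 10⁻¹⁸ s = 2.37 as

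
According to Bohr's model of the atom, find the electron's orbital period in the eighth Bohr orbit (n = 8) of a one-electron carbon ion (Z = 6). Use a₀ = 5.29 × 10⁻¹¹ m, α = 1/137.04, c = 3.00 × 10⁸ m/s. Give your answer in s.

r = n²a₀/Z = 8²·5.29 × 10⁻¹¹/6 = 5.64 × 10⁻¹⁰ m
v = Zαc/n = 6·0.00730·3.00 × 10⁸/8 = 1.64 × 10⁶ m/s
T = 2πr/v = 2.16 × 10⁻¹⁵ s

2.16 × 10⁻¹⁵ s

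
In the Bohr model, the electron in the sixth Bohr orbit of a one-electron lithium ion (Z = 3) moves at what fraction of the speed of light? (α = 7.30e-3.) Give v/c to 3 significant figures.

v_n = Zαc/n, so v/c = Zα/n = 3 × 0.00730 / 6 = 0.00365

0.00365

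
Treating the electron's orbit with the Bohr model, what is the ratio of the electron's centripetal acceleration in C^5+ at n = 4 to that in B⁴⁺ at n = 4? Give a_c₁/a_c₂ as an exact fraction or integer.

a_c ∝ Z^3 · n^-4
a_c₁/a_c₂ = (6/5)^3 · (4/4)^-4 = 216/125

216/125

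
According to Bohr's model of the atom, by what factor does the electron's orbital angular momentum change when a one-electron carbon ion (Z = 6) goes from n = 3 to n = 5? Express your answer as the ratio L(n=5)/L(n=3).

L = nℏ depends only on n, so L ∝ n.
L(n=5)/L(n=3) = (5/3)^1 = 5/3

5/3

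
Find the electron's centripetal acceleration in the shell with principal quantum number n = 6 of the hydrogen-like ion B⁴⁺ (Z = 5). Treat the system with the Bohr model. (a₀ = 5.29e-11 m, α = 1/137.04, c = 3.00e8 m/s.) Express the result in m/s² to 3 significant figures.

8.74e21 m/s²

r = n²a₀/Z = 3.81e-10 m, v = Zαc/n = 1.82e6 m/s
a = v²/r = (1.82e6)² / 3.81e-10 = 8.74e21 m/s²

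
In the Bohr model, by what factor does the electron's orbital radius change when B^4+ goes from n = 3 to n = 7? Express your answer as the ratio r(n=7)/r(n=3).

49/9

r ∝ Z^-1 · n^2; with Z fixed, r ∝ n^2.
r(n=7)/r(n=3) = (7/3)^2 = 49/9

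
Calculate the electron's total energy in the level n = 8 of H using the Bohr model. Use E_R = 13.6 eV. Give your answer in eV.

-0.212 eV

E_n = −E_R·Z²/n² = −13.6 × 1²/8² = -0.212 eV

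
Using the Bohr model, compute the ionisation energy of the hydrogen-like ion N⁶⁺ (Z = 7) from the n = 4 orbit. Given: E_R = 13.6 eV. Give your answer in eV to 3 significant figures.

41.6 eV

E_n = −E_R·Z²/n² = −13.6 × 7²/4² eV = -41.6 eV
Ionisation energy = −E_n = 41.6 eV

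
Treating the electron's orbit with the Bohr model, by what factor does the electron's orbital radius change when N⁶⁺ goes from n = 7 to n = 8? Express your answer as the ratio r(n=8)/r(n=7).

r ∝ Z^-1 · n^2; with Z fixed, r ∝ n^2.
r(n=8)/r(n=7) = (8/7)^2 = 64/49

64/49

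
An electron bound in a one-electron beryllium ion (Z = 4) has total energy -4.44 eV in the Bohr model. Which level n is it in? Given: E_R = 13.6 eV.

7

E_n = −E_R Z²/n² ⇒ n² = E_R Z²/(−E_n) = 13.6 × 4² / 4.44 ≈ 49.01
n = 7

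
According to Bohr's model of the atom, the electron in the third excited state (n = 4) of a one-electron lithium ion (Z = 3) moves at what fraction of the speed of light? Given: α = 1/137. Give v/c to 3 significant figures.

0.00547

v_n = Zαc/n, so v/c = Zα/n = 3 × 0.00730 / 4 = 0.00547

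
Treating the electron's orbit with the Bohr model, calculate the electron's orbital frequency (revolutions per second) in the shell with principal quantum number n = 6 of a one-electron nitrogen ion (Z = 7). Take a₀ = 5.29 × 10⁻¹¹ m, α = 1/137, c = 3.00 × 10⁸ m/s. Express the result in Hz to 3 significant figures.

r = n²a₀/Z = 2.72 × 10⁻¹⁰ m, v = Zαc/n = 2.55 × 10⁶ m/s
f = v/(2πr) = 1.49 × 10¹⁵ Hz

1.49 × 10¹⁵ Hz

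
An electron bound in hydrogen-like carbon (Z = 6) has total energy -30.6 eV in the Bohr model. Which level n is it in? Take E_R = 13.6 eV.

4

E_n = −E_R Z²/n² ⇒ n² = E_R Z²/(−E_n) = 13.6 × 6² / 30.6 ≈ 16.00
n = 4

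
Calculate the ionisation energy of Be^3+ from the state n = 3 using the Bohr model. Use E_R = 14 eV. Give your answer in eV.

25 eV

E_n = −E_R·Z²/n² = −14 × 4²/3² eV = -25 eV
Ionisation energy = −E_n = 25 eV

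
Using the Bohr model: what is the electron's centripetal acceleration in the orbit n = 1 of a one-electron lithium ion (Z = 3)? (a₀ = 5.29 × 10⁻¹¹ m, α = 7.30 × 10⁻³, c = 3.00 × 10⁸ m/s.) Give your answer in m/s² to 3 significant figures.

r = n²a₀/Z = 1.76 × 10⁻¹¹ m, v = Zαc/n = 6.57 × 10⁶ m/s
a = v²/r = (6.57 × 10⁶)² / 1.76 × 10⁻¹¹ = 2.45 × 10²⁴ m/s²

2.45 × 10²⁴ m/s²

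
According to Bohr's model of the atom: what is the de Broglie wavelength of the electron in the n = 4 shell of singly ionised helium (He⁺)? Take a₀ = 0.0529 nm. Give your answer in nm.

The Bohr quantisation condition is nλ = 2πr_n.
r_n = n²a₀/Z = 0.423 nm
λ = 2πr_n/n = 2π·0.423/4 = 0.665 nm

0.665 nm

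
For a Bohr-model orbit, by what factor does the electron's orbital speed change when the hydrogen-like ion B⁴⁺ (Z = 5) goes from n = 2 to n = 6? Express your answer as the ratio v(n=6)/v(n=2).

v ∝ Z^1 · n^-1; with Z fixed, v ∝ n^-1.
v(n=6)/v(n=2) = (6/2)^-1 = 1/3

1/3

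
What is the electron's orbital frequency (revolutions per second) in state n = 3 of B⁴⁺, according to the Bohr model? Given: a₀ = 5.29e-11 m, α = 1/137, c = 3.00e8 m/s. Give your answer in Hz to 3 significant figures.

6.10e15 Hz

r = n²a₀/Z = 9.52e-11 m, v = Zαc/n = 3.65e6 m/s
f = v/(2πr) = 6.10e15 Hz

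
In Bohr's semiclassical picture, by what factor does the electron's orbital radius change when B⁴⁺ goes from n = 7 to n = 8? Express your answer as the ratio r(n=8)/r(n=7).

64/49

r ∝ Z^-1 · n^2; with Z fixed, r ∝ n^2.
r(n=8)/r(n=7) = (8/7)^2 = 64/49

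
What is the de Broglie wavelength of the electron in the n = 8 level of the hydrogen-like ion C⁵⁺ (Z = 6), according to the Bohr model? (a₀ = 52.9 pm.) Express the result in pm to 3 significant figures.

The Bohr quantisation condition is nλ = 2πr_n.
r_n = n²a₀/Z = 564 pm
λ = 2πr_n/n = 2π·564/8 = 443 pm

443 pm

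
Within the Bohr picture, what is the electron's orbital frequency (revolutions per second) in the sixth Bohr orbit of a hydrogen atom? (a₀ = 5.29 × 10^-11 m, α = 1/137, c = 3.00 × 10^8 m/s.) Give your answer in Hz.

r = n²a₀/Z = 1.90 × 10^-9 m, v = Zαc/n = 3.65 × 10^5 m/s
f = v/(2πr) = 3.05 × 10^13 Hz

3.05 × 10^13 Hz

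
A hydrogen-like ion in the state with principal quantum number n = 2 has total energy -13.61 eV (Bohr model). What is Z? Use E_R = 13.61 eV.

2

E_n = −E_R Z²/n² ⇒ Z² = −E_n n²/E_R = 13.61 × 2² / 13.61 ≈ 4.00
Z = 2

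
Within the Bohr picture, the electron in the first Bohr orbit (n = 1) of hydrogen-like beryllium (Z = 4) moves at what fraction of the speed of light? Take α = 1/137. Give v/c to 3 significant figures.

0.0292

v_n = Zαc/n, so v/c = Zα/n = 4 × 0.00730 / 1 = 0.0292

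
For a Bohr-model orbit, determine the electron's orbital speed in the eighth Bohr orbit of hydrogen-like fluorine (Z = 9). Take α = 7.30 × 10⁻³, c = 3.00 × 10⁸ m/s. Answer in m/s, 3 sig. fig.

v_n = Zαc/n = 9 × 0.00730 × 3.00 × 10⁸ / 8
    = 2.46 × 10⁶ m/s

2.46 × 10⁶ m/s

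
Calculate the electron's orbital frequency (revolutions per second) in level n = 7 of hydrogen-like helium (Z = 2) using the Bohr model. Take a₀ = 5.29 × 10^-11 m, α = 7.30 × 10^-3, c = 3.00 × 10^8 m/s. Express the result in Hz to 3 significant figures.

7.68 × 10^13 Hz

r = n²a₀/Z = 1.30 × 10^-9 m, v = Zαc/n = 6.26 × 10^5 m/s
f = v/(2πr) = 7.68 × 10^13 Hz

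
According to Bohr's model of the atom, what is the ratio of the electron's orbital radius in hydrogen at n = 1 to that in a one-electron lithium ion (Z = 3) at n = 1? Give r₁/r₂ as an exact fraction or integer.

r ∝ Z^-1 · n^2
r₁/r₂ = (1/3)^-1 · (1/1)^2 = 3

3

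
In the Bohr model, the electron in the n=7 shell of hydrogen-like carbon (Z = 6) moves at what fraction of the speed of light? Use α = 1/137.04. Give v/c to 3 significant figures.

v_n = Zαc/n, so v/c = Zα/n = 6 × 0.00730 / 7 = 0.00625

0.00625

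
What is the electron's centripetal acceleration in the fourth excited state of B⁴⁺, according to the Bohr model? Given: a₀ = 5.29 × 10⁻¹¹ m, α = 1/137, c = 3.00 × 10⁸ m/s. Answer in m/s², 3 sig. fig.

r = n²a₀/Z = 2.64 × 10⁻¹⁰ m, v = Zαc/n = 2.19 × 10⁶ m/s
a = v²/r = (2.19 × 10⁶)² / 2.64 × 10⁻¹⁰ = 1.81 × 10²² m/s²

1.81 × 10²² m/s²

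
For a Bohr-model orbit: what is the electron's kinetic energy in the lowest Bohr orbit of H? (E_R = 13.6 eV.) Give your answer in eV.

For a Coulomb orbit the virial theorem gives K = −E_n.
E_n = −E_R·Z²/n², so K = E_R·Z²/n² = 13.6 × 1²/1² = 13.6 eV

13.6 eV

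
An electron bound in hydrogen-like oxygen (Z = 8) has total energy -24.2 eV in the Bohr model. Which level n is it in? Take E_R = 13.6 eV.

6

E_n = −E_R Z²/n² ⇒ n² = E_R Z²/(−E_n) = 13.6 × 8² / 24.2 ≈ 35.97
n = 6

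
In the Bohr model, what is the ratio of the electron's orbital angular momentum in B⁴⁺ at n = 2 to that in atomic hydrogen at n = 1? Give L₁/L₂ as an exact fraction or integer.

L = nℏ is independent of Z.
L₁/L₂ = n₁/n₂ = 2/1 = 2

2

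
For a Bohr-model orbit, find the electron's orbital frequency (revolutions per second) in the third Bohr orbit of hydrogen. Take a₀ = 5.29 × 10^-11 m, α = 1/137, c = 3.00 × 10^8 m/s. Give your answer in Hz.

2.44 × 10^14 Hz

r = n²a₀/Z = 4.76 × 10^-10 m, v = Zαc/n = 7.30 × 10^5 m/s
f = v/(2πr) = 2.44 × 10^14 Hz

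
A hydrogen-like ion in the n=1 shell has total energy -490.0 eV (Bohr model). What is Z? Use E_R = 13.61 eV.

6

E_n = −E_R Z²/n² ⇒ Z² = −E_n n²/E_R = 490.0 × 1² / 13.61 ≈ 36.00
Z = 6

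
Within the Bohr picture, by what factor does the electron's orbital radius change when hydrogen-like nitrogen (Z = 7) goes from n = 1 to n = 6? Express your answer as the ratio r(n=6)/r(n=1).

36

r ∝ Z^-1 · n^2; with Z fixed, r ∝ n^2.
r(n=6)/r(n=1) = (6/1)^2 = 36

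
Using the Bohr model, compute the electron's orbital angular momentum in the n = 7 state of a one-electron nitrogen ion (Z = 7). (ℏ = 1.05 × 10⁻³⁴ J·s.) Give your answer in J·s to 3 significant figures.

L_n = nℏ = 7 × 1.05 × 10⁻³⁴ = 7.35 × 10⁻³⁴ J·s

7.35 × 10⁻³⁴ J·s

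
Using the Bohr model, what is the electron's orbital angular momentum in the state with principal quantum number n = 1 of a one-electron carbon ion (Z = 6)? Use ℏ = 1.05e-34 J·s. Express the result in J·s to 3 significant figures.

L_n = nℏ = 1 × 1.05e-34 = 1.05e-34 J·s

1.05e-34 J·s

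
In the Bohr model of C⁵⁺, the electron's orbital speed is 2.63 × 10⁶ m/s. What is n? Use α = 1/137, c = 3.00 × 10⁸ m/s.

5

v_n = Zαc/n ⇒ n = Zαc/v = 6 × 0.00730 × 3.00 × 10⁸ / 2.63 × 10⁶ ≈ 5.00
n = 5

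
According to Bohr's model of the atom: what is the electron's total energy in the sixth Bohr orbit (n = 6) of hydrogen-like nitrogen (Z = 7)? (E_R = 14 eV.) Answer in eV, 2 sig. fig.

-19 eV

E_n = −E_R·Z²/n² = −14 × 7²/6² = -19 eV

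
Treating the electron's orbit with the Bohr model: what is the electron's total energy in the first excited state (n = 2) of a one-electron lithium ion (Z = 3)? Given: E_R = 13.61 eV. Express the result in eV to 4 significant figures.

E_n = −E_R·Z²/n² = −13.61 × 3²/2² = -30.62 eV

-30.62 eV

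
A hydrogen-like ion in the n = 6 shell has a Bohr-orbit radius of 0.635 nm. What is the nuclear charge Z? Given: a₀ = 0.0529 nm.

3

r_n = n²a₀/Z ⇒ Z = n²a₀/r = 6² × 0.0529 / 0.635 ≈ 3.00
Z = 3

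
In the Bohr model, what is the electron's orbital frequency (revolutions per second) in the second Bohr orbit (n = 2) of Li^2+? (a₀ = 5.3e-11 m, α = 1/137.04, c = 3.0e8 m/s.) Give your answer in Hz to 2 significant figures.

r = n²a₀/Z = 7.1e-11 m, v = Zαc/n = 3.3e6 m/s
f = v/(2πr) = 7.4e15 Hz

7.4e15 Hz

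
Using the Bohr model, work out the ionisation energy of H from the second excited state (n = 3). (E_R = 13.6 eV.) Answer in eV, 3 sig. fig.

1.51 eV

E_n = −E_R·Z²/n² = −13.6 × 1²/3² eV = -1.51 eV
Ionisation energy = −E_n = 1.51 eV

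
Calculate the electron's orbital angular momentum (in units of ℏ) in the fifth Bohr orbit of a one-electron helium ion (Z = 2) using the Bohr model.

5

L_n = nℏ, so L/ℏ = n = 5.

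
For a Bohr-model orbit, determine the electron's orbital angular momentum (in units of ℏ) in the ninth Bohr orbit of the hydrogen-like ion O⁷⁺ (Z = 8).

9

L_n = nℏ, so L/ℏ = n = 9.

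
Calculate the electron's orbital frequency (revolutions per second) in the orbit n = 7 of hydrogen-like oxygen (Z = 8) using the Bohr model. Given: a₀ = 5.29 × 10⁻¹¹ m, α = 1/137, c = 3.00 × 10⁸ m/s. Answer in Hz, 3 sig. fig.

1.23 × 10¹⁵ Hz

r = n²a₀/Z = 3.24 × 10⁻¹⁰ m, v = Zαc/n = 2.50 × 10⁶ m/s
f = v/(2πr) = 1.23 × 10¹⁵ Hz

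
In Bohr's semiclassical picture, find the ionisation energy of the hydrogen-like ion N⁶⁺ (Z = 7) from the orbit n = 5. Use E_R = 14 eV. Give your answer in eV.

E_n = −E_R·Z²/n² = −14 × 7²/5² eV = -27 eV
Ionisation energy = −E_n = 27 eV

27 eV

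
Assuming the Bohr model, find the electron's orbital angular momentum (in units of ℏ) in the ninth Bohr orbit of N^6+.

9

L_n = nℏ, so L/ℏ = n = 9.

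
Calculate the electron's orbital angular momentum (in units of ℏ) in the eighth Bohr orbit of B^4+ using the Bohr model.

L_n = nℏ, so L/ℏ = n = 8.

8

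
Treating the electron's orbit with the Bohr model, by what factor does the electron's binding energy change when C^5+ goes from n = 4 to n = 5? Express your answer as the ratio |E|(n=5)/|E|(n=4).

16/25

|E| ∝ Z^2 · n^-2; with Z fixed, |E| ∝ n^-2.
|E|(n=5)/|E|(n=4) = (5/4)^-2 = 16/25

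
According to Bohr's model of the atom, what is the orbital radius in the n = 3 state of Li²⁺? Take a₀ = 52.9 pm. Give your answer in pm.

159 pm

r_n = n²a₀/Z = 3² × 52.9 / 3
    = 9 × 52.9 / 3 = 159 pm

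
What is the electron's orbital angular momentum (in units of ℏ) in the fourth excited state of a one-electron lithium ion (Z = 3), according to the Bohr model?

5

L_n = nℏ, so L/ℏ = n = 5.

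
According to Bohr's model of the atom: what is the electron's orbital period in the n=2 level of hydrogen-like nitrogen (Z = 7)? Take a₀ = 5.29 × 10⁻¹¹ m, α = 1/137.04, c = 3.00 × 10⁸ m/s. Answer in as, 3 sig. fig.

24.8 as

r = n²a₀/Z = 2²·5.29 × 10⁻¹¹/7 = 3.02 × 10⁻¹¹ m
v = Zαc/n = 7·0.00730·3.00 × 10⁸/2 = 7.66 × 10⁶ m/s
T = 2πr/v = 2.48 × 10⁻¹⁷ s = 24.8 as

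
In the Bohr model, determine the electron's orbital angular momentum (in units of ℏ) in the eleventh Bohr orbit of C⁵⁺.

11

L_n = nℏ, so L/ℏ = n = 11.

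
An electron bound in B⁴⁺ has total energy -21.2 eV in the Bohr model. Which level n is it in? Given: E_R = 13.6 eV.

E_n = −E_R Z²/n² ⇒ n² = E_R Z²/(−E_n) = 13.6 × 5² / 21.2 ≈ 16.04
n = 4

4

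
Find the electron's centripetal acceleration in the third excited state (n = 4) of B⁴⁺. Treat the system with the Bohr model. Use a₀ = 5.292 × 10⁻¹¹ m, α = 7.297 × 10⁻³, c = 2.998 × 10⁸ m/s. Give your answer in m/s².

r = n²a₀/Z = 1.693 × 10⁻¹⁰ m, v = Zαc/n = 2.735 × 10⁶ m/s
a = v²/r = (2.735 × 10⁶)² / 1.693 × 10⁻¹⁰ = 4.416 × 10²² m/s²

4.416 × 10²² m/s²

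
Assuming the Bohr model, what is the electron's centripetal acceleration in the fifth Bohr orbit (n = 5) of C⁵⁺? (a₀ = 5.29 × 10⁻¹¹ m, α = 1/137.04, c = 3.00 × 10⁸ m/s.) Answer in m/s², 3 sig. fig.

3.13 × 10²² m/s²

r = n²a₀/Z = 2.20 × 10⁻¹⁰ m, v = Zαc/n = 2.63 × 10⁶ m/s
a = v²/r = (2.63 × 10⁶)² / 2.20 × 10⁻¹⁰ = 3.13 × 10²² m/s²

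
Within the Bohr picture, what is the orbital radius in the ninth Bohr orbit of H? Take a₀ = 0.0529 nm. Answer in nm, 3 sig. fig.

r_n = n²a₀/Z = 9² × 0.0529 / 1
    = 81 × 0.0529 / 1 = 4.28 nm

4.28 nm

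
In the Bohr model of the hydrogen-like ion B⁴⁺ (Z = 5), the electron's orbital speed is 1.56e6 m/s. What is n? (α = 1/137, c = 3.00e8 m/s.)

7

v_n = Zαc/n ⇒ n = Zαc/v = 5 × 0.00730 × 3.00e8 / 1.56e6 ≈ 7.02
n = 7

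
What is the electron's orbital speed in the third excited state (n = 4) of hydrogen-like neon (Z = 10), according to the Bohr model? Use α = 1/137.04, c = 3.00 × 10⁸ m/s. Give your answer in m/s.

5.47 × 10⁶ m/s

v_n = Zαc/n = 10 × 0.00730 × 3.00 × 10⁸ / 4
    = 5.47 × 10⁶ m/s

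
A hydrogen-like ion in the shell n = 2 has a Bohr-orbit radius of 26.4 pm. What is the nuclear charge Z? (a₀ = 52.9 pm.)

8

r_n = n²a₀/Z ⇒ Z = n²a₀/r = 2² × 52.9 / 26.4 ≈ 8.02
Z = 8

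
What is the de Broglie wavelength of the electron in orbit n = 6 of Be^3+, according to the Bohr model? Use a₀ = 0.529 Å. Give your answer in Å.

The Bohr quantisation condition is nλ = 2πr_n.
r_n = n²a₀/Z = 4.76 Å
λ = 2πr_n/n = 2π·4.76/6 = 4.99 Å

4.99 Å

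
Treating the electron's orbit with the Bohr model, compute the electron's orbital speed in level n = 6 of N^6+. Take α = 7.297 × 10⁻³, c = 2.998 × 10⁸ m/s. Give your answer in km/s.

v_n = Zαc/n = 7 × 0.007297 × 2.998 × 10⁸ / 6
    = 2552 km/s

2552 km/s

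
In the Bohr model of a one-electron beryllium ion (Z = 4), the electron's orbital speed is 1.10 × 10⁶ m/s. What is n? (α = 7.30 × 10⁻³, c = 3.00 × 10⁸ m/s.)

8

v_n = Zαc/n ⇒ n = Zαc/v = 4 × 0.00730 × 3.00 × 10⁸ / 1.10 × 10⁶ ≈ 7.96
n = 8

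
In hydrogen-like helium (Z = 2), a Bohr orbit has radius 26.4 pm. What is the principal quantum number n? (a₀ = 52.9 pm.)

1

r_n = n²a₀/Z ⇒ n² = rZ/a₀ = 26.4 × 2 / 52.9 ≈ 1.00
n = 1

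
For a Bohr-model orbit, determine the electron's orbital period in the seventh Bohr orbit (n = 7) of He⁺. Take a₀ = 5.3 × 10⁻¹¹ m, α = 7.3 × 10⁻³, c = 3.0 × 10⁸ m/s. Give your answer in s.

1.3 × 10⁻¹⁴ s

r = n²a₀/Z = 7²·5.3 × 10⁻¹¹/2 = 1.3 × 10⁻⁹ m
v = Zαc/n = 2·0.0073·3.0 × 10⁸/7 = 6.3 × 10⁵ m/s
T = 2πr/v = 1.3 × 10⁻¹⁴ s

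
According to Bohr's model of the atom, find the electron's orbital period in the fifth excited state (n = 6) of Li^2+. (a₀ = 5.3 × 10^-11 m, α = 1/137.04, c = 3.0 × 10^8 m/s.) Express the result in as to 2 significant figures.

r = n²a₀/Z = 6²·5.3 × 10^-11/3 = 6.4 × 10^-10 m
v = Zαc/n = 3·0.0073·3.0 × 10^8/6 = 1.1 × 10^6 m/s
T = 2πr/v = 3.7 × 10^-15 s = 3700 as

3700 as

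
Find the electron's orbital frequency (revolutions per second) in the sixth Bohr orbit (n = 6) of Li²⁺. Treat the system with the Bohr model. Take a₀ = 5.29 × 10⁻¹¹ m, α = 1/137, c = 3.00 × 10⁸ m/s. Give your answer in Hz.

r = n²a₀/Z = 6.35 × 10⁻¹⁰ m, v = Zαc/n = 1.09 × 10⁶ m/s
f = v/(2πr) = 2.75 × 10¹⁴ Hz

2.75 × 10¹⁴ Hz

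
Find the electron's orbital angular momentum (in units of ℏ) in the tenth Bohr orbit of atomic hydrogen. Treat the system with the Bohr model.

L_n = nℏ, so L/ℏ = n = 10.

10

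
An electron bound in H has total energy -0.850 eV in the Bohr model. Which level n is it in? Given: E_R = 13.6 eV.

E_n = −E_R Z²/n² ⇒ n² = E_R Z²/(−E_n) = 13.6 × 1² / 0.850 ≈ 16.00
n = 4

4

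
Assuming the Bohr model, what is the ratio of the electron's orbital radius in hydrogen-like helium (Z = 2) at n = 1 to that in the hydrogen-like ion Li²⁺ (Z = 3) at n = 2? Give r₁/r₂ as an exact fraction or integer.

r ∝ Z^-1 · n^2
r₁/r₂ = (2/3)^-1 · (1/2)^2 = 3/8

3/8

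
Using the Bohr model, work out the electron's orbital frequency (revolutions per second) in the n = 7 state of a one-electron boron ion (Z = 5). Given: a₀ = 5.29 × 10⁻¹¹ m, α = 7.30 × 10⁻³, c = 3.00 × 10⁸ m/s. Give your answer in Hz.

4.80 × 10¹⁴ Hz

r = n²a₀/Z = 5.18 × 10⁻¹⁰ m, v = Zαc/n = 1.56 × 10⁶ m/s
f = v/(2πr) = 4.80 × 10¹⁴ Hz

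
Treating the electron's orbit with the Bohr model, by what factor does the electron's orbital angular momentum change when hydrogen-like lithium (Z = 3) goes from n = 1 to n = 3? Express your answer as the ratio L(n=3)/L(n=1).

3

L = nℏ depends only on n, so L ∝ n.
L(n=3)/L(n=1) = (3/1)^1 = 3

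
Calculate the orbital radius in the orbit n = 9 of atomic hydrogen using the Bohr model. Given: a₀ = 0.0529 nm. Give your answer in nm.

r_n = n²a₀/Z = 9² × 0.0529 / 1
    = 81 × 0.0529 / 1 = 4.28 nm

4.28 nm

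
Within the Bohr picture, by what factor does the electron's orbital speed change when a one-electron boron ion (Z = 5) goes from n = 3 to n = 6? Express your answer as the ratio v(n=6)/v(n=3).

1/2

v ∝ Z^1 · n^-1; with Z fixed, v ∝ n^-1.
v(n=6)/v(n=3) = (6/3)^-1 = 1/2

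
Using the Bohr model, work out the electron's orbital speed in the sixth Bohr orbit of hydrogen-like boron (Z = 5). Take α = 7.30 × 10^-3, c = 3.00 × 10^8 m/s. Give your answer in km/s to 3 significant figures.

1820 km/s

v_n = Zαc/n = 5 × 0.00730 × 3.00 × 10^8 / 6
    = 1820 km/s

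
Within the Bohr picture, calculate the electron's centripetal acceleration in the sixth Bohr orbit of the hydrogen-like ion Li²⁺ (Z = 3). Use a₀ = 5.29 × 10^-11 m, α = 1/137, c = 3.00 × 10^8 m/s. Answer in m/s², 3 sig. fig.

1.89 × 10^21 m/s²

r = n²a₀/Z = 6.35 × 10^-10 m, v = Zαc/n = 1.09 × 10^6 m/s
a = v²/r = (1.09 × 10^6)² / 6.35 × 10^-10 = 1.89 × 10^21 m/s²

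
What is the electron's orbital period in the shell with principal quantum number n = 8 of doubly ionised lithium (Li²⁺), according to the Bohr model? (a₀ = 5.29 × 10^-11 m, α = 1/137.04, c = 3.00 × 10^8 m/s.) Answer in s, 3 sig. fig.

8.64 × 10^-15 s

r = n²a₀/Z = 8²·5.29 × 10^-11/3 = 1.13 × 10^-9 m
v = Zαc/n = 3·0.00730·3.00 × 10^8/8 = 8.21 × 10^5 m/s
T = 2πr/v = 8.64 × 10^-15 s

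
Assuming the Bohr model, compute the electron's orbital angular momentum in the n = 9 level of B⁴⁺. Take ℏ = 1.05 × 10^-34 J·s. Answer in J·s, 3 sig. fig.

9.45 × 10^-34 J·s

L_n = nℏ = 9 × 1.05 × 10^-34 = 9.45 × 10^-34 J·s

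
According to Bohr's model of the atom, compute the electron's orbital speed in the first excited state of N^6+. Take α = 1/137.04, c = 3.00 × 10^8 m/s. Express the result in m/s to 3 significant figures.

v_n = Zαc/n = 7 × 0.00730 × 3.00 × 10^8 / 2
    = 7.66 × 10^6 m/s

7.66 × 10^6 m/s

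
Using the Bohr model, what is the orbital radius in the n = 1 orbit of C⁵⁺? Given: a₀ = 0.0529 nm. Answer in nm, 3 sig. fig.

r_n = n²a₀/Z = 1² × 0.0529 / 6
    = 1 × 0.0529 / 6 = 0.00882 nm

0.00882 nm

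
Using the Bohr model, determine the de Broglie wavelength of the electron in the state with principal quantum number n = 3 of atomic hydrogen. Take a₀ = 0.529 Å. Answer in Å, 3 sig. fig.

The Bohr quantisation condition is nλ = 2πr_n.
r_n = n²a₀/Z = 4.76 Å
λ = 2πr_n/n = 2π·4.76/3 = 9.97 Å

9.97 Å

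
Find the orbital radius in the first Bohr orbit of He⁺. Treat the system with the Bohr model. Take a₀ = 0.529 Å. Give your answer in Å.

0.265 Å

r_n = n²a₀/Z = 1² × 0.529 / 2
    = 1 × 0.529 / 2 = 0.265 Å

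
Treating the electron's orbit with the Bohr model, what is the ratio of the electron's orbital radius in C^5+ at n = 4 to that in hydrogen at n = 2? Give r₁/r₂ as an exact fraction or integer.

r ∝ Z^-1 · n^2
r₁/r₂ = (6/1)^-1 · (4/2)^2 = 2/3

2/3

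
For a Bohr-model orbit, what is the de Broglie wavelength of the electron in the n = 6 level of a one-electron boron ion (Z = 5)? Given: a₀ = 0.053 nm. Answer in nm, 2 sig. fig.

0.40 nm

The Bohr quantisation condition is nλ = 2πr_n.
r_n = n²a₀/Z = 0.38 nm
λ = 2πr_n/n = 2π·0.38/6 = 0.40 nm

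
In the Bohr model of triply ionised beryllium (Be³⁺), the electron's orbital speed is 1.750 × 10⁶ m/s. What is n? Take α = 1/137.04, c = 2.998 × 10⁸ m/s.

5

v_n = Zαc/n ⇒ n = Zαc/v = 4 × 0.007297 × 2.998 × 10⁸ / 1.750 × 10⁶ ≈ 5.00
n = 5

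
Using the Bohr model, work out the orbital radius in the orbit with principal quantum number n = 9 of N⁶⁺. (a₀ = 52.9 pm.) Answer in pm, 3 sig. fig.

r_n = n²a₀/Z = 9² × 52.9 / 7
    = 81 × 52.9 / 7 = 612 pm

612 pm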